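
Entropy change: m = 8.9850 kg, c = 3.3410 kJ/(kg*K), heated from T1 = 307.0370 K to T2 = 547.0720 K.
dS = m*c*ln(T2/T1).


T2/T1 = 1.7818
ln(T2/T1) = 0.5776
dS = 8.9850 * 3.3410 * 0.5776 = 17.3393 kJ/K

17.3393 kJ/K


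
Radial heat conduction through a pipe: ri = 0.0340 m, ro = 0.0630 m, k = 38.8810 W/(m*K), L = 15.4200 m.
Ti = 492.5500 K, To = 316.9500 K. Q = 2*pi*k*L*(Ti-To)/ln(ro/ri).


dT = 175.6000 K
ln(ro/ri) = 0.6168
Q = 2*pi*38.8810*15.4200*175.6000 / 0.6168 = 1072506.6162 W

1072506.6162 W


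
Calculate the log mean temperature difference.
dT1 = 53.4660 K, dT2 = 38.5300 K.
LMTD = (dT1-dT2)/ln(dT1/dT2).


dT1/dT2 = 1.3876
ln(dT1/dT2) = 0.3276
LMTD = 14.9360 / 0.3276 = 45.5910 K

45.5910 K


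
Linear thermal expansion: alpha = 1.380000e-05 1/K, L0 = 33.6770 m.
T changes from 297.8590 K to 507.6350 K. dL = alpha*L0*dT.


dT = 209.7760 K
dL = 1.380000e-05 * 33.6770 * 209.7760 = 0.097492 m
L_final = 33.774492 m

dL = 0.097492 m


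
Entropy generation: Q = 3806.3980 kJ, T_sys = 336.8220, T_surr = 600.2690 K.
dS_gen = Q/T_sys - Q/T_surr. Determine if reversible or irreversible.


dS_sys = 3806.3980/336.8220 = 11.3009 kJ/K
dS_surr = -3806.3980/600.2690 = -6.3412 kJ/K
dS_gen = 11.3009 - 6.3412 = 4.9598 kJ/K (irreversible)

dS_gen = 4.9598 kJ/K, irreversible


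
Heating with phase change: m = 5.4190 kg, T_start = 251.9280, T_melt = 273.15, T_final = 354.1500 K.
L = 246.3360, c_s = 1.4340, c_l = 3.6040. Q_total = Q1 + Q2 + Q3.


Q1 (sensible, solid) = 5.4190 * 1.4340 * 21.2220 = 164.9129 kJ
Q2 (latent) = 5.4190 * 246.3360 = 1334.8948 kJ
Q3 (sensible, liquid) = 5.4190 * 3.6040 * 81.0000 = 1581.9362 kJ
Q_total = 3081.7438 kJ

3081.7438 kJ


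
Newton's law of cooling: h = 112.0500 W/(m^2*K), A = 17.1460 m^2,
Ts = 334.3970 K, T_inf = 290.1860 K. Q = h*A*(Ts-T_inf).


dT = 44.2110 K
Q = 112.0500 * 17.1460 * 44.2110 = 84938.5844 W

84938.5844 W


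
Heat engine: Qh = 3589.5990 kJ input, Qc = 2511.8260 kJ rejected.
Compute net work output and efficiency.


W = 3589.5990 - 2511.8260 = 1077.7730 kJ
eta = 1077.7730 / 3589.5990 = 0.3002 = 30.0249%

W = 1077.7730 kJ, eta = 30.0249%


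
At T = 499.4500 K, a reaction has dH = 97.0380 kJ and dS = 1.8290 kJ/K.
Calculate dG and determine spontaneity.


T*dS = 499.4500 * 1.8290 = 913.4941 kJ
dG = 97.0380 - 913.4941 = -816.4561 kJ (spontaneous)

dG = -816.4561 kJ, spontaneous


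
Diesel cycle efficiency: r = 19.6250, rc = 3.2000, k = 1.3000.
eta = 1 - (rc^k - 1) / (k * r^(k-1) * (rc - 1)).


r^(k-1) = 2.4425
rc^k = 4.5362
eta = 0.4938 = 49.3789%

49.3789%


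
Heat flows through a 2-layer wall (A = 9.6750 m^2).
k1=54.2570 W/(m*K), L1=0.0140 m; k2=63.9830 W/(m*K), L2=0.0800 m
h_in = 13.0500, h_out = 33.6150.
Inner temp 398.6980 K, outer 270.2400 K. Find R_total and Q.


R_conv_in = 1/(13.0500*9.6750) = 0.0079
R_1 = 0.0140/(54.2570*9.6750) = 2.6670e-05
R_2 = 0.0800/(63.9830*9.6750) = 0.0001
R_conv_out = 1/(33.6150*9.6750) = 0.0031
R_total = 0.0112 K/W
Q = 128.4580 / 0.0112 = 11519.9262 W

R_total = 0.0112 K/W, Q = 11519.9262 W


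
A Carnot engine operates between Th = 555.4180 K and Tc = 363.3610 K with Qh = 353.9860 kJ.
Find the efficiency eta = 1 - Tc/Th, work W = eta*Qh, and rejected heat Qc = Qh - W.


eta = 1 - 363.3610/555.4180 = 0.3458
W = 0.3458 * 353.9860 = 122.4042 kJ
Qc = 353.9860 - 122.4042 = 231.5818 kJ

eta = 34.5788%, W = 122.4042 kJ, Qc = 231.5818 kJ


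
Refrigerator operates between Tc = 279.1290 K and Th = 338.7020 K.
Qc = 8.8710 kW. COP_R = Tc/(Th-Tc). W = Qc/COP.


COP = 279.1290 / 59.5730 = 4.6855
W = 8.8710 / 4.6855 = 1.8933 kW

COP = 4.6855, W = 1.8933 kW


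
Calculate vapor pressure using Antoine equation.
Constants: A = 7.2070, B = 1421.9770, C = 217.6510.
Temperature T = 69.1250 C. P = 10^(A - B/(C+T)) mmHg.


C+T = 286.7760
B/(C+T) = 4.9585
log10(P) = 7.2070 - 4.9585 = 2.2485
P = 10^2.2485 = 177.2174 mmHg

177.2174 mmHg


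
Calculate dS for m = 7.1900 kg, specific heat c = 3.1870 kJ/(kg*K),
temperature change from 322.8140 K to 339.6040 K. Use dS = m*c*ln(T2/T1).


T2/T1 = 1.0520
ln(T2/T1) = 0.0507
dS = 7.1900 * 3.1870 * 0.0507 = 1.1619 kJ/K

1.1619 kJ/K


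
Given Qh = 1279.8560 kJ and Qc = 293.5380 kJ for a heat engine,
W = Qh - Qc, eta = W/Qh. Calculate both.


W = 1279.8560 - 293.5380 = 986.3180 kJ
eta = 986.3180 / 1279.8560 = 0.7706 = 77.0648%

W = 986.3180 kJ, eta = 77.0648%


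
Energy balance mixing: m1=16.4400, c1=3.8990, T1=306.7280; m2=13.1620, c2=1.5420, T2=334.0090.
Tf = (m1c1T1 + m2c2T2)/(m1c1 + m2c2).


num = 26440.1110
den = 84.3954
Tf = 313.2887 K

313.2887 K


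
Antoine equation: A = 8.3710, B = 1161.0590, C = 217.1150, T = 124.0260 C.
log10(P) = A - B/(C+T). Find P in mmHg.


C+T = 341.1410
B/(C+T) = 3.4035
log10(P) = 8.3710 - 3.4035 = 4.9675
P = 10^4.9675 = 92798.7641 mmHg

92798.7641 mmHg


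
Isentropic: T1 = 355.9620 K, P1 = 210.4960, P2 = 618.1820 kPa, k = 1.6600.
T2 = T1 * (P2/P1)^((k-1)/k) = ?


(k-1)/k = 0.3976
(P2/P1)^exp = 1.5347
T2 = 355.9620 * 1.5347 = 546.2925 K

546.2925 K


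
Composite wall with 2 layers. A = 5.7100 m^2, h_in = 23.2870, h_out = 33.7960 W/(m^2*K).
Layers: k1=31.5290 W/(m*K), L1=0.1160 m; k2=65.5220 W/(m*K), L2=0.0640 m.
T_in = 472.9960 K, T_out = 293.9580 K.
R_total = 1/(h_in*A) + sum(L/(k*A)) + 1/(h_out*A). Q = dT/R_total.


R_conv_in = 1/(23.2870*5.7100) = 0.0075
R_1 = 0.1160/(31.5290*5.7100) = 0.0006
R_2 = 0.0640/(65.5220*5.7100) = 0.0002
R_conv_out = 1/(33.7960*5.7100) = 0.0052
R_total = 0.0135 K/W
Q = 179.0380 / 0.0135 = 13244.4391 W

R_total = 0.0135 K/W, Q = 13244.4391 W


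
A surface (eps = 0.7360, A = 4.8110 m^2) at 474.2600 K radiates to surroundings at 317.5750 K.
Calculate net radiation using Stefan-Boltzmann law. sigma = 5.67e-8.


T^4 = 5.0590e+10
Tsurr^4 = 1.0172e+10
Q = 0.7360 * 5.67e-8 * 4.8110 * 4.0419e+10 = 8114.8034 W

8114.8034 W


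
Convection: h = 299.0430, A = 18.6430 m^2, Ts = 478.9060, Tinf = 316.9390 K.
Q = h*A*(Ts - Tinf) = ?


dT = 161.9670 K
Q = 299.0430 * 18.6430 * 161.9670 = 902975.5242 W

902975.5242 W


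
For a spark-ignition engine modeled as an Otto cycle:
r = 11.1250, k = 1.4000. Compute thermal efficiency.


r^(k-1) = 2.6213
eta = 1 - 1/2.6213 = 0.6185 = 61.8513%

61.8513%


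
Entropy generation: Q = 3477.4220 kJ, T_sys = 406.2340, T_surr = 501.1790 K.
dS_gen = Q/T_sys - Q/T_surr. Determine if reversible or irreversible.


dS_sys = 3477.4220/406.2340 = 8.5601 kJ/K
dS_surr = -3477.4220/501.1790 = -6.9385 kJ/K
dS_gen = 8.5601 - 6.9385 = 1.6217 kJ/K (irreversible)

dS_gen = 1.6217 kJ/K, irreversible


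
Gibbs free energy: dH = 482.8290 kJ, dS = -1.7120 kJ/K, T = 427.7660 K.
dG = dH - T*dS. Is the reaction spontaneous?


T*dS = 427.7660 * -1.7120 = -732.3354 kJ
dG = 482.8290 + 732.3354 = 1215.1644 kJ (non-spontaneous)

dG = 1215.1644 kJ, non-spontaneous


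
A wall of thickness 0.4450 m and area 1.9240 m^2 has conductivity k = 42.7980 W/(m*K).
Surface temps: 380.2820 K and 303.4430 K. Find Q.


dT = 76.8390 K
Q = 42.7980 * 1.9240 * 76.8390 / 0.4450 = 14218.3839 W

14218.3839 W


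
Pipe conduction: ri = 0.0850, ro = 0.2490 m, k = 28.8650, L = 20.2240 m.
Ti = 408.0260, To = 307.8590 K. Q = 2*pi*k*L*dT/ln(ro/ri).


dT = 100.1670 K
ln(ro/ri) = 1.0748
Q = 2*pi*28.8650*20.2240*100.1670 / 1.0748 = 341833.6665 W

341833.6665 W


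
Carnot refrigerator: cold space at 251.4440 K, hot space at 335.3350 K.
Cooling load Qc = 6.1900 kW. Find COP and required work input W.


COP = 251.4440 / 83.8910 = 2.9973
W = 6.1900 / 2.9973 = 2.0652 kW

COP = 2.9973, W = 2.0652 kW


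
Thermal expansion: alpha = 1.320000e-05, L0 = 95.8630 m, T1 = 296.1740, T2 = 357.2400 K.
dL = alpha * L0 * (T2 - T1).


dT = 61.0660 K
dL = 1.320000e-05 * 95.8630 * 61.0660 = 0.077272 m
L_final = 95.940272 m

dL = 0.077272 m


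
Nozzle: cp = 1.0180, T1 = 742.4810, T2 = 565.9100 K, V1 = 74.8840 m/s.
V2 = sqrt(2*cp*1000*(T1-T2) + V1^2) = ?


dT = 176.5710 K
2*cp*1000*dT = 359498.5560
V1^2 = 5607.6135
V2 = sqrt(365106.1695) = 604.2402 m/s

604.2402 m/s


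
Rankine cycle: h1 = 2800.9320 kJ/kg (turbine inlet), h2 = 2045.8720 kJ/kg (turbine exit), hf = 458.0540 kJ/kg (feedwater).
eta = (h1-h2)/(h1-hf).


W = 755.0600 kJ/kg
Q_in = 2342.8780 kJ/kg
eta = 0.3223 = 32.2279%

eta = 32.2279%


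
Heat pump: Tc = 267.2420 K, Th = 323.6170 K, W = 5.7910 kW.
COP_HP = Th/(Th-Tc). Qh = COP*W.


COP = 323.6170 / 56.3750 = 5.7404
Qh = 5.7404 * 5.7910 = 33.2429 kW

COP = 5.7404, Qh = 33.2429 kW


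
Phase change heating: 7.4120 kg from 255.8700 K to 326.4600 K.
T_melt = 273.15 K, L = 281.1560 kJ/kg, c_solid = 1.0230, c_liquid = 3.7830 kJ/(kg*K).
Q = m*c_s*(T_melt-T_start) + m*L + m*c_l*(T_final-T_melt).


Q1 (sensible, solid) = 7.4120 * 1.0230 * 17.2800 = 131.0252 kJ
Q2 (latent) = 7.4120 * 281.1560 = 2083.9283 kJ
Q3 (sensible, liquid) = 7.4120 * 3.7830 * 53.3100 = 1494.7909 kJ
Q_total = 3709.7443 kJ

3709.7443 kJ


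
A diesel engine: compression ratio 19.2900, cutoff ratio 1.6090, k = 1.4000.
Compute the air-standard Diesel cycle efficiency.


r^(k-1) = 3.2669
rc^k = 1.9462
eta = 0.6603 = 66.0307%

66.0307%


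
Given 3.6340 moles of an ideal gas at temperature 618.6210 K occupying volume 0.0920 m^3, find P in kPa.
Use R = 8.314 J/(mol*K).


P = nRT/V = 3.6340 * 8.314 * 618.6210 / 0.0920
= 18690.4433 / 0.0920 = 203156.9923 Pa = 203.1570 kPa

203.1570 kPa


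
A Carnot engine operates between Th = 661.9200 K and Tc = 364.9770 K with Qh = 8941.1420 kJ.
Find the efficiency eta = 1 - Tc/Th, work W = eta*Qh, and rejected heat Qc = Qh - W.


eta = 1 - 364.9770/661.9200 = 0.4486
W = 0.4486 * 8941.1420 = 4011.0731 kJ
Qc = 8941.1420 - 4011.0731 = 4930.0689 kJ

eta = 44.8609%, W = 4011.0731 kJ, Qc = 4930.0689 kJ


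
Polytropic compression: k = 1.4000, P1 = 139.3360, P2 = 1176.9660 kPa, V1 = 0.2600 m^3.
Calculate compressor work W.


(k-1)/k = 0.2857
(P2/P1)^exp = 1.8398
W = 3.5000 * 139.3360 * 0.2600 * (1.8398 - 1) = 106.4836 kJ

106.4836 kJ


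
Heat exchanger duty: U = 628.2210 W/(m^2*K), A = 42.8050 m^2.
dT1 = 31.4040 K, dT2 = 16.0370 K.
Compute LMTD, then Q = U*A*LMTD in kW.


LMTD = 22.8663 K
Q = 628.2210 * 42.8050 * 22.8663 = 614897.9405 W = 614.8979 kW

614.8979 kW


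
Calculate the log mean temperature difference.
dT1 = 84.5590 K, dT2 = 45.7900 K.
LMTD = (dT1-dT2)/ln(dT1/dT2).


dT1/dT2 = 1.8467
ln(dT1/dT2) = 0.6134
LMTD = 38.7690 / 0.6134 = 63.2051 K

63.2051 K


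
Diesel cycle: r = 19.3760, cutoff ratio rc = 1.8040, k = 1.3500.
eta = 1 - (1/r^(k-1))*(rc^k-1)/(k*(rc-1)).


r^(k-1) = 2.8219
rc^k = 2.2178
eta = 0.6024 = 60.2408%

60.2408%


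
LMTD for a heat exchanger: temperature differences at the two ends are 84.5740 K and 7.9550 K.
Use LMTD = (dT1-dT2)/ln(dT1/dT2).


dT1/dT2 = 10.6316
ln(dT1/dT2) = 2.3638
LMTD = 76.6190 / 2.3638 = 32.4131 K

32.4131 K


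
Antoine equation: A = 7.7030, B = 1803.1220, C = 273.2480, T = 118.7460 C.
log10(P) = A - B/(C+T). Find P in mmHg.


C+T = 391.9940
B/(C+T) = 4.5999
log10(P) = 7.7030 - 4.5999 = 3.1031
P = 10^3.1031 = 1268.0272 mmHg

1268.0272 mmHg


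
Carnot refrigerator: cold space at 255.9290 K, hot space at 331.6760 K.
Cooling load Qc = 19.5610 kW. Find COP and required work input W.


COP = 255.9290 / 75.7470 = 3.3787
W = 19.5610 / 3.3787 = 5.7894 kW

COP = 3.3787, W = 5.7894 kW


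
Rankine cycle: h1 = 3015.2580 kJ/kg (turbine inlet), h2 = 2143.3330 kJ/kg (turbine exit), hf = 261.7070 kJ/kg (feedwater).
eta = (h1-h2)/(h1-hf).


W = 871.9250 kJ/kg
Q_in = 2753.5510 kJ/kg
eta = 0.3167 = 31.6655%

eta = 31.6655%


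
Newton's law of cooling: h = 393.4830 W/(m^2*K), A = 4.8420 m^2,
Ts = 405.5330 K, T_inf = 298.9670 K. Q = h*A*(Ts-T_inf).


dT = 106.5660 K
Q = 393.4830 * 4.8420 * 106.5660 = 203034.3052 W

203034.3052 W


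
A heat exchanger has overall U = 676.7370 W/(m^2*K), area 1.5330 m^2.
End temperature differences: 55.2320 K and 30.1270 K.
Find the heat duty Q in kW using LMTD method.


LMTD = 41.4191 K
Q = 676.7370 * 1.5330 * 41.4191 = 42969.7844 W = 42.9698 kW

42.9698 kW


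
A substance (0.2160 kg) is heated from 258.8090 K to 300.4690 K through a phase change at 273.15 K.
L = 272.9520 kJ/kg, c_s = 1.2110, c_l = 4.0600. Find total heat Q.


Q1 (sensible, solid) = 0.2160 * 1.2110 * 14.3410 = 3.7513 kJ
Q2 (latent) = 0.2160 * 272.9520 = 58.9576 kJ
Q3 (sensible, liquid) = 0.2160 * 4.0600 * 27.3190 = 23.9577 kJ
Q_total = 86.6666 kJ

86.6666 kJ


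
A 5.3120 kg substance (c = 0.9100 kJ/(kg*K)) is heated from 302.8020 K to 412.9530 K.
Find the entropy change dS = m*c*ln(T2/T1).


T2/T1 = 1.3638
ln(T2/T1) = 0.3103
dS = 5.3120 * 0.9100 * 0.3103 = 1.4997 kJ/K

1.4997 kJ/K


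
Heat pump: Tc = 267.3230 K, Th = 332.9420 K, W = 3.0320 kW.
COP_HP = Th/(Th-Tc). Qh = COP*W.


COP = 332.9420 / 65.6190 = 5.0739
Qh = 5.0739 * 3.0320 = 15.3840 kW

COP = 5.0739, Qh = 15.3840 kW


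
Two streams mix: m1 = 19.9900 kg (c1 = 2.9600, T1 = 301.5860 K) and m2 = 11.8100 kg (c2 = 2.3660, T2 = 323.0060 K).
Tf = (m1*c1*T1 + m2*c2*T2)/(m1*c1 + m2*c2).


num = 26870.5465
den = 87.1129
Tf = 308.4567 K

308.4567 K


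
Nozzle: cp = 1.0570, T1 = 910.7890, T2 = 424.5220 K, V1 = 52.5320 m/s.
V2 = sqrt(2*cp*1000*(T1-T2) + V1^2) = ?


dT = 486.2670 K
2*cp*1000*dT = 1027968.4380
V1^2 = 2759.6110
V2 = sqrt(1030728.0490) = 1015.2478 m/s

1015.2478 m/s


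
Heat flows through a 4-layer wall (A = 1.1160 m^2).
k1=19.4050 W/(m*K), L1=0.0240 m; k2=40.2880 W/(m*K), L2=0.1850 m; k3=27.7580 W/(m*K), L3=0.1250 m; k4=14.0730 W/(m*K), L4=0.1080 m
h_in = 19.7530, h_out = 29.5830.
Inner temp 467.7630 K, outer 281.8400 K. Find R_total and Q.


R_conv_in = 1/(19.7530*1.1160) = 0.0454
R_1 = 0.0240/(19.4050*1.1160) = 0.0011
R_2 = 0.1850/(40.2880*1.1160) = 0.0041
R_3 = 0.1250/(27.7580*1.1160) = 0.0040
R_4 = 0.1080/(14.0730*1.1160) = 0.0069
R_conv_out = 1/(29.5830*1.1160) = 0.0303
R_total = 0.0918 K/W
Q = 185.9230 / 0.0918 = 2025.5852 W

R_total = 0.0918 K/W, Q = 2025.5852 W


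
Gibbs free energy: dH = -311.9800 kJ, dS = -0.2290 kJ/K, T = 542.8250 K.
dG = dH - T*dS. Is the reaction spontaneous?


T*dS = 542.8250 * -0.2290 = -124.3069 kJ
dG = -311.9800 + 124.3069 = -187.6731 kJ (spontaneous)

dG = -187.6731 kJ, spontaneous


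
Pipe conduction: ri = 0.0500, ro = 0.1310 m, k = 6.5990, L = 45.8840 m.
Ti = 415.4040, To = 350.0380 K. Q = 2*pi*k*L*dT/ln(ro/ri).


dT = 65.3660 K
ln(ro/ri) = 0.9632
Q = 2*pi*6.5990*45.8840*65.3660 / 0.9632 = 129111.9033 W

129111.9033 W


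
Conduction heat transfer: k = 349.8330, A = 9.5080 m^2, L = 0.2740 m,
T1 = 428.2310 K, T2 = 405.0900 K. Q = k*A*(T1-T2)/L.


dT = 23.1410 K
Q = 349.8330 * 9.5080 * 23.1410 / 0.2740 = 280919.2543 W

280919.2543 W


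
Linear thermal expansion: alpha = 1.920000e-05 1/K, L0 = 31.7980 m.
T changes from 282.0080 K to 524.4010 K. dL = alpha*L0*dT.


dT = 242.3930 K
dL = 1.920000e-05 * 31.7980 * 242.3930 = 0.147986 m
L_final = 31.945986 m

dL = 0.147986 m


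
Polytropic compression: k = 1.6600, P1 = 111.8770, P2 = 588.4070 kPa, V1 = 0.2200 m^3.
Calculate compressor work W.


(k-1)/k = 0.3976
(P2/P1)^exp = 1.9348
W = 2.5152 * 111.8770 * 0.2200 * (1.9348 - 1) = 57.8695 kJ

57.8695 kJ


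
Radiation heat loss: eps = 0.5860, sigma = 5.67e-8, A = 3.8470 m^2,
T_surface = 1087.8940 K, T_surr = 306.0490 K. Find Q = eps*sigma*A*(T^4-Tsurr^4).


T^4 = 1.4007e+12
Tsurr^4 = 8.7733e+09
Q = 0.5860 * 5.67e-8 * 3.8470 * 1.3919e+12 = 177918.2205 W

177918.2205 W


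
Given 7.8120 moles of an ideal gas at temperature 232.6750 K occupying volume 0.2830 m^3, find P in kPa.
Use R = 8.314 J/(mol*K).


P = nRT/V = 7.8120 * 8.314 * 232.6750 / 0.2830
= 15112.0011 / 0.2830 = 53399.2973 Pa = 53.3993 kPa

53.3993 kPa


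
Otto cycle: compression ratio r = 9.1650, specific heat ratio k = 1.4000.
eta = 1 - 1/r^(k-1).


r^(k-1) = 2.4258
eta = 1 - 1/2.4258 = 0.5878 = 58.7763%

58.7763%


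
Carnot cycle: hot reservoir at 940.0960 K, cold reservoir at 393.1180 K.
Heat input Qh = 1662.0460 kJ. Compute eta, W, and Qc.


eta = 1 - 393.1180/940.0960 = 0.5818
W = 0.5818 * 1662.0460 = 967.0317 kJ
Qc = 1662.0460 - 967.0317 = 695.0143 kJ

eta = 58.1832%, W = 967.0317 kJ, Qc = 695.0143 kJ


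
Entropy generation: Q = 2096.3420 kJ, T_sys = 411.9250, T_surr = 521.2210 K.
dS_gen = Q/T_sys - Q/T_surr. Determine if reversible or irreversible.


dS_sys = 2096.3420/411.9250 = 5.0891 kJ/K
dS_surr = -2096.3420/521.2210 = -4.0220 kJ/K
dS_gen = 5.0891 - 4.0220 = 1.0672 kJ/K (irreversible)

dS_gen = 1.0672 kJ/K, irreversible


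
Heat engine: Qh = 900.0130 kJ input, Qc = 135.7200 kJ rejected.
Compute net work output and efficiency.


W = 900.0130 - 135.7200 = 764.2930 kJ
eta = 764.2930 / 900.0130 = 0.8492 = 84.9202%

W = 764.2930 kJ, eta = 84.9202%


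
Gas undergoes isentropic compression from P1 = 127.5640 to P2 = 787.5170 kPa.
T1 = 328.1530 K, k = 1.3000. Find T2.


(k-1)/k = 0.2308
(P2/P1)^exp = 1.5221
T2 = 328.1530 * 1.5221 = 499.4670 K

499.4670 K


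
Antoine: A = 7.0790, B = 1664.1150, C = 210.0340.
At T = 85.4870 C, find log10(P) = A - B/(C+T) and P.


C+T = 295.5210
B/(C+T) = 5.6311
log10(P) = 7.0790 - 5.6311 = 1.4479
P = 10^1.4479 = 28.0464 mmHg

28.0464 mmHg


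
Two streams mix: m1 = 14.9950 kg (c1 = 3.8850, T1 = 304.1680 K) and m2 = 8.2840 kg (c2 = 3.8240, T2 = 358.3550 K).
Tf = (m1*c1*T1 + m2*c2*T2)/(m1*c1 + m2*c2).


num = 29071.4572
den = 89.9336
Tf = 323.2547 K

323.2547 K


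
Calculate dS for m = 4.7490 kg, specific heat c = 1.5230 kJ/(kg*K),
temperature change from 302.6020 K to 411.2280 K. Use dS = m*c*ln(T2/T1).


T2/T1 = 1.3590
ln(T2/T1) = 0.3067
dS = 4.7490 * 1.5230 * 0.3067 = 2.2185 kJ/K

2.2185 kJ/K


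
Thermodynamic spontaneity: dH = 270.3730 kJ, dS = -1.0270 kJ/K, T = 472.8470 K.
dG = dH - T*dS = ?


T*dS = 472.8470 * -1.0270 = -485.6139 kJ
dG = 270.3730 + 485.6139 = 755.9869 kJ (non-spontaneous)

dG = 755.9869 kJ, non-spontaneous


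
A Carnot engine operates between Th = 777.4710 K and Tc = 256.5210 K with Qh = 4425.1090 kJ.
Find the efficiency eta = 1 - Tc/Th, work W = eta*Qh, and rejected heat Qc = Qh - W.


eta = 1 - 256.5210/777.4710 = 0.6701
W = 0.6701 * 4425.1090 = 2965.0759 kJ
Qc = 4425.1090 - 2965.0759 = 1460.0331 kJ

eta = 67.0057%, W = 2965.0759 kJ, Qc = 1460.0331 kJ


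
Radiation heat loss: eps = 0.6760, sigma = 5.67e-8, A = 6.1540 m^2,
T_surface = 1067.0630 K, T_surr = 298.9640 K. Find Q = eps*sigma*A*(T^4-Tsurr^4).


T^4 = 1.2965e+12
Tsurr^4 = 7.9887e+09
Q = 0.6760 * 5.67e-8 * 6.1540 * 1.2885e+12 = 303922.6932 W

303922.6932 W


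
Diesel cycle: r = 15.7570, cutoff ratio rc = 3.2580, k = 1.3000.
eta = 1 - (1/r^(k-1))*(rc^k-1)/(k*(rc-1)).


r^(k-1) = 2.2869
rc^k = 4.6434
eta = 0.4573 = 45.7252%

45.7252%


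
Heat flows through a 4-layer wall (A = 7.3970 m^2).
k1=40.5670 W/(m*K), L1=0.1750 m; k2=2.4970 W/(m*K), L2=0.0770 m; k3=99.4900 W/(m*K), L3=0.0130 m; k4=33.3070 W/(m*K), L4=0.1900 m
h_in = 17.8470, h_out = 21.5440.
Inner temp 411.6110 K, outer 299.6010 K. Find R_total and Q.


R_conv_in = 1/(17.8470*7.3970) = 0.0076
R_1 = 0.1750/(40.5670*7.3970) = 0.0006
R_2 = 0.0770/(2.4970*7.3970) = 0.0042
R_3 = 0.0130/(99.4900*7.3970) = 1.7665e-05
R_4 = 0.1900/(33.3070*7.3970) = 0.0008
R_conv_out = 1/(21.5440*7.3970) = 0.0063
R_total = 0.0194 K/W
Q = 112.0100 / 0.0194 = 5776.4208 W

R_total = 0.0194 K/W, Q = 5776.4208 W


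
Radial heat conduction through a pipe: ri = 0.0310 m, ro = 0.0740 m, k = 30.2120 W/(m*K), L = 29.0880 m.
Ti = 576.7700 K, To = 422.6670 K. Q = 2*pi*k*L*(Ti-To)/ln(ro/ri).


dT = 154.1030 K
ln(ro/ri) = 0.8701
Q = 2*pi*30.2120*29.0880*154.1030 / 0.8701 = 977971.4291 W

977971.4291 W


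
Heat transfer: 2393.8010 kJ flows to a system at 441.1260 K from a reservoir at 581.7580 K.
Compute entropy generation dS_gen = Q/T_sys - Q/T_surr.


dS_sys = 2393.8010/441.1260 = 5.4266 kJ/K
dS_surr = -2393.8010/581.7580 = -4.1148 kJ/K
dS_gen = 5.4266 - 4.1148 = 1.3118 kJ/K (irreversible)

dS_gen = 1.3118 kJ/K, irreversible


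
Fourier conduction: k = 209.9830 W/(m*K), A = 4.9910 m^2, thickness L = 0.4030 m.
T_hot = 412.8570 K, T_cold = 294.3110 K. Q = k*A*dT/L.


dT = 118.5460 K
Q = 209.9830 * 4.9910 * 118.5460 / 0.4030 = 308285.8307 W

308285.8307 W


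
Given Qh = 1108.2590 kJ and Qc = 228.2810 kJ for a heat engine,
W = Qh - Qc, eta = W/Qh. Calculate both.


W = 1108.2590 - 228.2810 = 879.9780 kJ
eta = 879.9780 / 1108.2590 = 0.7940 = 79.4018%

W = 879.9780 kJ, eta = 79.4018%


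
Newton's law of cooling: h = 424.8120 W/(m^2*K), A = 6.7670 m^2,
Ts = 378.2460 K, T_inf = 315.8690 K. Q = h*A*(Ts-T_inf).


dT = 62.3770 K
Q = 424.8120 * 6.7670 * 62.3770 = 179315.3368 W

179315.3368 W


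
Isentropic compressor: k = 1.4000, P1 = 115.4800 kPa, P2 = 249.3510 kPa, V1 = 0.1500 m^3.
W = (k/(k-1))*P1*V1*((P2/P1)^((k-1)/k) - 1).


(k-1)/k = 0.2857
(P2/P1)^exp = 1.2460
W = 3.5000 * 115.4800 * 0.1500 * (1.2460 - 1) = 14.9138 kJ

14.9138 kJ


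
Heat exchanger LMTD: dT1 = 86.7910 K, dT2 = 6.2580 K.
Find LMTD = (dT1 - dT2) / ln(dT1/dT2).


dT1/dT2 = 13.8688
ln(dT1/dT2) = 2.6296
LMTD = 80.5330 / 2.6296 = 30.6251 K

30.6251 K


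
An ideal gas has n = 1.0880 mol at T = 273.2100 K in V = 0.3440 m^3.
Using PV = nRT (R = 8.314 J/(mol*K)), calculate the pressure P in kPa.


P = nRT/V = 1.0880 * 8.314 * 273.2100 / 0.3440
= 2471.3571 / 0.3440 = 7184.1777 Pa = 7.1842 kPa

7.1842 kPa


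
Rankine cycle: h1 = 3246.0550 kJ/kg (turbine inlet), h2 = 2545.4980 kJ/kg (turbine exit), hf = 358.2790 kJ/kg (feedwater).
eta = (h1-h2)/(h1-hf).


W = 700.5570 kJ/kg
Q_in = 2887.7760 kJ/kg
eta = 0.2426 = 24.2594%

eta = 24.2594%


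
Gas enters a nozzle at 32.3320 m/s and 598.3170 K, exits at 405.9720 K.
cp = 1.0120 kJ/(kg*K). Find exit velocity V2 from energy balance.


dT = 192.3450 K
2*cp*1000*dT = 389306.2800
V1^2 = 1045.3582
V2 = sqrt(390351.6382) = 624.7813 m/s

624.7813 m/s


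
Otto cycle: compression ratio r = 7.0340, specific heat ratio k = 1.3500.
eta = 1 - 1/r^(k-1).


r^(k-1) = 1.9793
eta = 1 - 1/1.9793 = 0.4948 = 49.4782%

49.4782%


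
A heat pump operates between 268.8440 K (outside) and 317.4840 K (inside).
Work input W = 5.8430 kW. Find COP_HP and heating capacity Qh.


COP = 317.4840 / 48.6400 = 6.5272
Qh = 6.5272 * 5.8430 = 38.1385 kW

COP = 6.5272, Qh = 38.1385 kW


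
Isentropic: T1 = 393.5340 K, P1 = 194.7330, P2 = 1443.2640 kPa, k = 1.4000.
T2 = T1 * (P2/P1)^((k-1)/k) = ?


(k-1)/k = 0.2857
(P2/P1)^exp = 1.7723
T2 = 393.5340 * 1.7723 = 697.4722 K

697.4722 K


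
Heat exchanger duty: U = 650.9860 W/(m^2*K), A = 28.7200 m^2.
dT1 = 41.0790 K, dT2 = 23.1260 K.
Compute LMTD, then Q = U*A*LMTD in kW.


LMTD = 31.2476 K
Q = 650.9860 * 28.7200 * 31.2476 = 584215.6825 W = 584.2157 kW

584.2157 kW


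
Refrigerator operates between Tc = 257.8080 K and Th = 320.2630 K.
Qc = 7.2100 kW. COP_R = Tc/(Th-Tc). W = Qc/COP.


COP = 257.8080 / 62.4550 = 4.1279
W = 7.2100 / 4.1279 = 1.7467 kW

COP = 4.1279, W = 1.7467 kW


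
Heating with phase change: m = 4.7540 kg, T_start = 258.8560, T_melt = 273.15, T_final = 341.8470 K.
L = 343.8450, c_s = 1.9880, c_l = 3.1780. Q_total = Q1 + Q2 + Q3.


Q1 (sensible, solid) = 4.7540 * 1.9880 * 14.2940 = 135.0919 kJ
Q2 (latent) = 4.7540 * 343.8450 = 1634.6391 kJ
Q3 (sensible, liquid) = 4.7540 * 3.1780 * 68.6970 = 1037.8888 kJ
Q_total = 2807.6199 kJ

2807.6199 kJ


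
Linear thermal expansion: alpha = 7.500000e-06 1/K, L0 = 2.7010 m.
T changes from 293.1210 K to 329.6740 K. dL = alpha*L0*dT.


dT = 36.5530 K
dL = 7.500000e-06 * 2.7010 * 36.5530 = 0.000740 m
L_final = 2.701740 m

dL = 0.000740 m


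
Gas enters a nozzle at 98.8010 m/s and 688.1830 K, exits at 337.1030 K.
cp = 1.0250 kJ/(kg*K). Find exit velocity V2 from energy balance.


dT = 351.0800 K
2*cp*1000*dT = 719714.0000
V1^2 = 9761.6376
V2 = sqrt(729475.6376) = 854.0935 m/s

854.0935 m/s


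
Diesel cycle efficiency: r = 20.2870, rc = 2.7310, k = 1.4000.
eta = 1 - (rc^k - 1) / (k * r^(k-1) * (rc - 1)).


r^(k-1) = 3.3334
rc^k = 4.0818
eta = 0.6185 = 61.8504%

61.8504%


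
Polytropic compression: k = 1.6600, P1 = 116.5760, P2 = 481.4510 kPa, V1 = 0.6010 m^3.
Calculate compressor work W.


(k-1)/k = 0.3976
(P2/P1)^exp = 1.7575
W = 2.5152 * 116.5760 * 0.6010 * (1.7575 - 1) = 133.4827 kJ

133.4827 kJ


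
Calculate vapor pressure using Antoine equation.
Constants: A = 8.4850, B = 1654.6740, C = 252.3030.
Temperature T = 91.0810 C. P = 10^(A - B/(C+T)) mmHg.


C+T = 343.3840
B/(C+T) = 4.8187
log10(P) = 8.4850 - 4.8187 = 3.6663
P = 10^3.6663 = 4637.3757 mmHg

4637.3757 mmHg


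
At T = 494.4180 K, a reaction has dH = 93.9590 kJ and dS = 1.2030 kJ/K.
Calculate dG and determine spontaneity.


T*dS = 494.4180 * 1.2030 = 594.7849 kJ
dG = 93.9590 - 594.7849 = -500.8259 kJ (spontaneous)

dG = -500.8259 kJ, spontaneous


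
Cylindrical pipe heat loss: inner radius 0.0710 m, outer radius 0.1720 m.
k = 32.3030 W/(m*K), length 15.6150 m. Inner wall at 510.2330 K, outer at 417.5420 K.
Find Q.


dT = 92.6910 K
ln(ro/ri) = 0.8848
Q = 2*pi*32.3030*15.6150*92.6910 / 0.8848 = 332009.1111 W

332009.1111 W


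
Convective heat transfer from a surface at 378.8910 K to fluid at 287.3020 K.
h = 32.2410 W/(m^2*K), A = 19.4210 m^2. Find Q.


dT = 91.5890 K
Q = 32.2410 * 19.4210 * 91.5890 = 57348.6778 W

57348.6778 W


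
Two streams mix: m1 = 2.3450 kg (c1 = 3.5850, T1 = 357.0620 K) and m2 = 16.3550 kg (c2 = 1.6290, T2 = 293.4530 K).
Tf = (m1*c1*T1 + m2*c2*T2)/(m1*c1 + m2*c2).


num = 10820.0191
den = 35.0491
Tf = 308.7102 K

308.7102 K


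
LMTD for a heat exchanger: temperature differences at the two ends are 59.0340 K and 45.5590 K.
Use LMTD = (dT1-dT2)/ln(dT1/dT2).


dT1/dT2 = 1.2958
ln(dT1/dT2) = 0.2591
LMTD = 13.4750 / 0.2591 = 52.0059 K

52.0059 K


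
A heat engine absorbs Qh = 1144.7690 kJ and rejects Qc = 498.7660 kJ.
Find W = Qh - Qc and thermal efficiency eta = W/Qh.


W = 1144.7690 - 498.7660 = 646.0030 kJ
eta = 646.0030 / 1144.7690 = 0.5643 = 56.4309%

W = 646.0030 kJ, eta = 56.4309%


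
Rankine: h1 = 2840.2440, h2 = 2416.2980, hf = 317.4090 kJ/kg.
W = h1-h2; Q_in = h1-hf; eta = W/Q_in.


W = 423.9460 kJ/kg
Q_in = 2522.8350 kJ/kg
eta = 0.1680 = 16.8043%

eta = 16.8043%


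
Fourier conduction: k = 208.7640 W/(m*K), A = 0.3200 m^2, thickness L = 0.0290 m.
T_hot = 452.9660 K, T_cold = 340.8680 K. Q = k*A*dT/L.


dT = 112.0980 K
Q = 208.7640 * 0.3200 * 112.0980 / 0.0290 = 258229.2620 W

258229.2620 W


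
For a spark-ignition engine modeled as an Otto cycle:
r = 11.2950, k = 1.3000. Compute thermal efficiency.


r^(k-1) = 2.0695
eta = 1 - 1/2.0695 = 0.5168 = 51.6792%

51.6792%


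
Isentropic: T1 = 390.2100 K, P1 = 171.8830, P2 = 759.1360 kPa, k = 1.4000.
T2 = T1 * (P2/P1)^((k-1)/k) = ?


(k-1)/k = 0.2857
(P2/P1)^exp = 1.5287
T2 = 390.2100 * 1.5287 = 596.4978 K

596.4978 K


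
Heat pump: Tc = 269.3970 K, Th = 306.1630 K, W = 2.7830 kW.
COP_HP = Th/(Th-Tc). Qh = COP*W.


COP = 306.1630 / 36.7660 = 8.3273
Qh = 8.3273 * 2.7830 = 23.1750 kW

COP = 8.3273, Qh = 23.1750 kW


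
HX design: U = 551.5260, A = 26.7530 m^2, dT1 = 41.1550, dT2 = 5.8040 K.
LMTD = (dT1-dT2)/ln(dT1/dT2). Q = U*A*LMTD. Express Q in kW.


LMTD = 18.0473 K
Q = 551.5260 * 26.7530 * 18.0473 = 266287.3352 W = 266.2873 kW

266.2873 kW


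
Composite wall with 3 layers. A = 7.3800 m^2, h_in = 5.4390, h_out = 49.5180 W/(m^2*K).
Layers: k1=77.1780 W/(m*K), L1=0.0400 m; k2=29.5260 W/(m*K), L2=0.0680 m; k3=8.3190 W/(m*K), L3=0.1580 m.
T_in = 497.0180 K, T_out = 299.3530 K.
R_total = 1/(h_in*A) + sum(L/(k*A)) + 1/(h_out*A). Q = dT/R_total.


R_conv_in = 1/(5.4390*7.3800) = 0.0249
R_1 = 0.0400/(77.1780*7.3800) = 7.0228e-05
R_2 = 0.0680/(29.5260*7.3800) = 0.0003
R_3 = 0.1580/(8.3190*7.3800) = 0.0026
R_conv_out = 1/(49.5180*7.3800) = 0.0027
R_total = 0.0306 K/W
Q = 197.6650 / 0.0306 = 6458.5535 W

R_total = 0.0306 K/W, Q = 6458.5535 W


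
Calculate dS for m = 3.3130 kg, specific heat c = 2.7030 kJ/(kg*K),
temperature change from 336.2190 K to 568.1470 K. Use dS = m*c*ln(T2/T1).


T2/T1 = 1.6898
ln(T2/T1) = 0.5246
dS = 3.3130 * 2.7030 * 0.5246 = 4.6980 kJ/K

4.6980 kJ/K


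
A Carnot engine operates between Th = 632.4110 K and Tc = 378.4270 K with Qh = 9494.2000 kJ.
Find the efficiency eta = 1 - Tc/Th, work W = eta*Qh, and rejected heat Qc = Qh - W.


eta = 1 - 378.4270/632.4110 = 0.4016
W = 0.4016 * 9494.2000 = 3812.9870 kJ
Qc = 9494.2000 - 3812.9870 = 5681.2130 kJ

eta = 40.1612%, W = 3812.9870 kJ, Qc = 5681.2130 kJ


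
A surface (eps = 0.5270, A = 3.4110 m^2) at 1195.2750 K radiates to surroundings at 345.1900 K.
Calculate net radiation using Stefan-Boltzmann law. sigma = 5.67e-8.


T^4 = 2.0411e+12
Tsurr^4 = 1.4198e+10
Q = 0.5270 * 5.67e-8 * 3.4110 * 2.0269e+12 = 206592.8163 W

206592.8163 W


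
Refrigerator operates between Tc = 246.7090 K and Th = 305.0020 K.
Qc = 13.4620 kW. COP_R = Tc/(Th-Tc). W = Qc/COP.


COP = 246.7090 / 58.2930 = 4.2322
W = 13.4620 / 4.2322 = 3.1808 kW

COP = 4.2322, W = 3.1808 kW


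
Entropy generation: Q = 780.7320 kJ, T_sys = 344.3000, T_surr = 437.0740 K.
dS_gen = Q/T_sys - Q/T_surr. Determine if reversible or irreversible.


dS_sys = 780.7320/344.3000 = 2.2676 kJ/K
dS_surr = -780.7320/437.0740 = -1.7863 kJ/K
dS_gen = 2.2676 - 1.7863 = 0.4813 kJ/K (irreversible)

dS_gen = 0.4813 kJ/K, irreversible


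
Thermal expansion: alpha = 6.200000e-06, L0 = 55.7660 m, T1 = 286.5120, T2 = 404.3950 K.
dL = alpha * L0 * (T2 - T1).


dT = 117.8830 K
dL = 6.200000e-06 * 55.7660 * 117.8830 = 0.040758 m
L_final = 55.806758 m

dL = 0.040758 m


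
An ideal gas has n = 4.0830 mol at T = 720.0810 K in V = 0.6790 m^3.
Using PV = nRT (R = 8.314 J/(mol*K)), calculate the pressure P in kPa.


P = nRT/V = 4.0830 * 8.314 * 720.0810 / 0.6790
= 24443.9143 / 0.6790 = 35999.8737 Pa = 35.9999 kPa

35.9999 kPa


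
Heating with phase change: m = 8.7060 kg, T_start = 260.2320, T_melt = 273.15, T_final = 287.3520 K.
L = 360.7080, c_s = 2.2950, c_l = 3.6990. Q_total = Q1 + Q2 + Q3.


Q1 (sensible, solid) = 8.7060 * 2.2950 * 12.9180 = 258.1051 kJ
Q2 (latent) = 8.7060 * 360.7080 = 3140.3238 kJ
Q3 (sensible, liquid) = 8.7060 * 3.6990 * 14.2020 = 457.3540 kJ
Q_total = 3855.7830 kJ

3855.7830 kJ


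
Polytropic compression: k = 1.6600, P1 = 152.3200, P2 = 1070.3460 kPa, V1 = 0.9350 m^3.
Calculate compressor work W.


(k-1)/k = 0.3976
(P2/P1)^exp = 2.1710
W = 2.5152 * 152.3200 * 0.9350 * (2.1710 - 1) = 419.4710 kJ

419.4710 kJ


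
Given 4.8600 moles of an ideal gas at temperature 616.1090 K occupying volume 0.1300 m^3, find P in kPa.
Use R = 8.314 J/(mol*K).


P = nRT/V = 4.8600 * 8.314 * 616.1090 / 0.1300
= 24894.5249 / 0.1300 = 191496.3454 Pa = 191.4963 kPa

191.4963 kPa


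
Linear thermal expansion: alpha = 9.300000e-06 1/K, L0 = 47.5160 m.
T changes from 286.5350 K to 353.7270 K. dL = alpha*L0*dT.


dT = 67.1920 K
dL = 9.300000e-06 * 47.5160 * 67.1920 = 0.029692 m
L_final = 47.545692 m

dL = 0.029692 m


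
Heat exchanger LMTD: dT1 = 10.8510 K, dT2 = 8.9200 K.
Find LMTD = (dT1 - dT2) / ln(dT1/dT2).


dT1/dT2 = 1.2165
ln(dT1/dT2) = 0.1960
LMTD = 1.9310 / 0.1960 = 9.8540 K

9.8540 K


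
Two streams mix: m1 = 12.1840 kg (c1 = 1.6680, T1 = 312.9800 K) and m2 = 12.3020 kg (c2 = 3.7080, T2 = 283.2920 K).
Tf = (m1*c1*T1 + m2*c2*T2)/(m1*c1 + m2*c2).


num = 19283.2607
den = 65.9387
Tf = 292.4421 K

292.4421 K


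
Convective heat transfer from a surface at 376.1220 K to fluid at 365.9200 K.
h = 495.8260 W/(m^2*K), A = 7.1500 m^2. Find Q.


dT = 10.2020 K
Q = 495.8260 * 7.1500 * 10.2020 = 36167.6805 W

36167.6805 W


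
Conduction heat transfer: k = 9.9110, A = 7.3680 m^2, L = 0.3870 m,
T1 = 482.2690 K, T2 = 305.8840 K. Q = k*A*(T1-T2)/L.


dT = 176.3850 K
Q = 9.9110 * 7.3680 * 176.3850 / 0.3870 = 33282.6408 W

33282.6408 W


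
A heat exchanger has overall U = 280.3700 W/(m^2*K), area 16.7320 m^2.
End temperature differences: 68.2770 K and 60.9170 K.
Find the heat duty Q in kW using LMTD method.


LMTD = 64.5271 K
Q = 280.3700 * 16.7320 * 64.5271 = 302706.1621 W = 302.7062 kW

302.7062 kW


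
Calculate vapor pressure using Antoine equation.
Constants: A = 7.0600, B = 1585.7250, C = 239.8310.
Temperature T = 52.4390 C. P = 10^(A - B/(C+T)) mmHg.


C+T = 292.2700
B/(C+T) = 5.4255
log10(P) = 7.0600 - 5.4255 = 1.6345
P = 10^1.6345 = 43.0975 mmHg

43.0975 mmHg


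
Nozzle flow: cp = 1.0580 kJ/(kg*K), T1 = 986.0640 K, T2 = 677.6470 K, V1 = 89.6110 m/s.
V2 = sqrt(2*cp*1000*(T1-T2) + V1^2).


dT = 308.4170 K
2*cp*1000*dT = 652610.3720
V1^2 = 8030.1313
V2 = sqrt(660640.5033) = 812.7979 m/s

812.7979 m/s


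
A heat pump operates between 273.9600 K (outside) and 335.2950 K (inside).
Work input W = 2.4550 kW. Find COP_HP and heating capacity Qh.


COP = 335.2950 / 61.3350 = 5.4666
Qh = 5.4666 * 2.4550 = 13.4205 kW

COP = 5.4666, Qh = 13.4205 kW


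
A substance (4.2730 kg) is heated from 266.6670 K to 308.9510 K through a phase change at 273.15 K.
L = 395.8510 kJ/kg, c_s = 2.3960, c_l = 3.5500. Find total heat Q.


Q1 (sensible, solid) = 4.2730 * 2.3960 * 6.4830 = 66.3737 kJ
Q2 (latent) = 4.2730 * 395.8510 = 1691.4713 kJ
Q3 (sensible, liquid) = 4.2730 * 3.5500 * 35.8010 = 543.0707 kJ
Q_total = 2300.9157 kJ

2300.9157 kJ


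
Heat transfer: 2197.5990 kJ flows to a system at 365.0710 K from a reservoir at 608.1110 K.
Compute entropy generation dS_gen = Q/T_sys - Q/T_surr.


dS_sys = 2197.5990/365.0710 = 6.0196 kJ/K
dS_surr = -2197.5990/608.1110 = -3.6138 kJ/K
dS_gen = 6.0196 - 3.6138 = 2.4058 kJ/K (irreversible)

dS_gen = 2.4058 kJ/K, irreversible


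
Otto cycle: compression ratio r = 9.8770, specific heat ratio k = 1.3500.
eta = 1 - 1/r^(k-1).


r^(k-1) = 2.2290
eta = 1 - 1/2.2290 = 0.5514 = 55.1377%

55.1377%


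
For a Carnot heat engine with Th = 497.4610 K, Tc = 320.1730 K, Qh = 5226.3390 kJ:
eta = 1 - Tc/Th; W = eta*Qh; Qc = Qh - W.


eta = 1 - 320.1730/497.4610 = 0.3564
W = 0.3564 * 5226.3390 = 1862.5926 kJ
Qc = 5226.3390 - 1862.5926 = 3363.7464 kJ

eta = 35.6386%, W = 1862.5926 kJ, Qc = 3363.7464 kJ


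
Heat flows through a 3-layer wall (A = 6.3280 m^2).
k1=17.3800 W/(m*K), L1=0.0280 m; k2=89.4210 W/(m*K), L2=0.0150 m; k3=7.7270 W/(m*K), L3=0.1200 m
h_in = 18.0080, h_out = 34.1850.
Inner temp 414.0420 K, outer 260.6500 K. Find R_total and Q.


R_conv_in = 1/(18.0080*6.3280) = 0.0088
R_1 = 0.0280/(17.3800*6.3280) = 0.0003
R_2 = 0.0150/(89.4210*6.3280) = 2.6509e-05
R_3 = 0.1200/(7.7270*6.3280) = 0.0025
R_conv_out = 1/(34.1850*6.3280) = 0.0046
R_total = 0.0161 K/W
Q = 153.3920 / 0.0161 = 9507.7229 W

R_total = 0.0161 K/W, Q = 9507.7229 W


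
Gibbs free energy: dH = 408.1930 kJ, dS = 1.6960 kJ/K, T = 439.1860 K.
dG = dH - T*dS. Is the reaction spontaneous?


T*dS = 439.1860 * 1.6960 = 744.8595 kJ
dG = 408.1930 - 744.8595 = -336.6665 kJ (spontaneous)

dG = -336.6665 kJ, spontaneous


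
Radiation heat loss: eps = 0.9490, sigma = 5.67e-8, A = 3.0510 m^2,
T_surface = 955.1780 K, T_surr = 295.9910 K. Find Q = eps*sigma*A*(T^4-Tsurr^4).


T^4 = 8.3241e+11
Tsurr^4 = 7.6756e+09
Q = 0.9490 * 5.67e-8 * 3.0510 * 8.2473e+11 = 135395.9045 W

135395.9045 W


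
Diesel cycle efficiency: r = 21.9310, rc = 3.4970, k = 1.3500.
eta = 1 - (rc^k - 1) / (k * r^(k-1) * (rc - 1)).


r^(k-1) = 2.9469
rc^k = 5.4199
eta = 0.5551 = 55.5075%

55.5075%


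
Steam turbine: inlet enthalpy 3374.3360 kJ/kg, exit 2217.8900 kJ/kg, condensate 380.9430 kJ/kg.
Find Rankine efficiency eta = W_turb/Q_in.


W = 1156.4460 kJ/kg
Q_in = 2993.3930 kJ/kg
eta = 0.3863 = 38.6333%

eta = 38.6333%


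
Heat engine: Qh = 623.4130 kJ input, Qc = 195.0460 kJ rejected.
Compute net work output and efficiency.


W = 623.4130 - 195.0460 = 428.3670 kJ
eta = 428.3670 / 623.4130 = 0.6871 = 68.7132%

W = 428.3670 kJ, eta = 68.7132%


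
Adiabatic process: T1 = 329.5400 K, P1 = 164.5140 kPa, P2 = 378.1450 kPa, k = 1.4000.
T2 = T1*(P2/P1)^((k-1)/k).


(k-1)/k = 0.2857
(P2/P1)^exp = 1.2684
T2 = 329.5400 * 1.2684 = 418.0047 K

418.0047 K


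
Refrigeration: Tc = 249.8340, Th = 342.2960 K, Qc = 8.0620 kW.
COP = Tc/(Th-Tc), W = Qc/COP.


COP = 249.8340 / 92.4620 = 2.7020
W = 8.0620 / 2.7020 = 2.9837 kW

COP = 2.7020, W = 2.9837 kW


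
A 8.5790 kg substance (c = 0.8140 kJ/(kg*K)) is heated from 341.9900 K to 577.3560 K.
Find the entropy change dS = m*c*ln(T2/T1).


T2/T1 = 1.6882
ln(T2/T1) = 0.5237
dS = 8.5790 * 0.8140 * 0.5237 = 3.6570 kJ/K

3.6570 kJ/K


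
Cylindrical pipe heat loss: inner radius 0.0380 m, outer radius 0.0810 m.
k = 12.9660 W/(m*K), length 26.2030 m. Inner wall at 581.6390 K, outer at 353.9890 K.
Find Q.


dT = 227.6500 K
ln(ro/ri) = 0.7569
Q = 2*pi*12.9660*26.2030*227.6500 / 0.7569 = 642077.2542 W

642077.2542 W


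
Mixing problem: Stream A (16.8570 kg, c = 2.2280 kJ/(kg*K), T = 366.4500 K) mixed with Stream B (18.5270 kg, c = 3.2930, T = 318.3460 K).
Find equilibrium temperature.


num = 33185.0097
den = 98.5668
Tf = 336.6753 K

336.6753 K


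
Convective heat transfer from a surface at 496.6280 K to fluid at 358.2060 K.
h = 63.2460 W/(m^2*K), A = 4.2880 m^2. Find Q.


dT = 138.4220 K
Q = 63.2460 * 4.2880 * 138.4220 = 37539.8869 W

37539.8869 W


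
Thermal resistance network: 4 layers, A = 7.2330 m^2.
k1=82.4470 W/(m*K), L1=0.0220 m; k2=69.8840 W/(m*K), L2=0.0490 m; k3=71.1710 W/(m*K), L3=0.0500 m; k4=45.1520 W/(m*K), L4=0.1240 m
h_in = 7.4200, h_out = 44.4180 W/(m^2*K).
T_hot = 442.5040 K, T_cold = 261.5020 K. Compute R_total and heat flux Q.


R_conv_in = 1/(7.4200*7.2330) = 0.0186
R_1 = 0.0220/(82.4470*7.2330) = 3.6892e-05
R_2 = 0.0490/(69.8840*7.2330) = 9.6939e-05
R_3 = 0.0500/(71.1710*7.2330) = 9.7129e-05
R_4 = 0.1240/(45.1520*7.2330) = 0.0004
R_conv_out = 1/(44.4180*7.2330) = 0.0031
R_total = 0.0224 K/W
Q = 181.0020 / 0.0224 = 8096.3425 W

R_total = 0.0224 K/W, Q = 8096.3425 W


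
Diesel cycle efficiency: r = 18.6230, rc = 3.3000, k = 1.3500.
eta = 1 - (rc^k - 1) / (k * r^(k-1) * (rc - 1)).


r^(k-1) = 2.7830
rc^k = 5.0118
eta = 0.5357 = 53.5741%

53.5741%


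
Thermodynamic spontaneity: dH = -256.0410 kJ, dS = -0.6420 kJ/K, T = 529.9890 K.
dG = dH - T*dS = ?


T*dS = 529.9890 * -0.6420 = -340.2529 kJ
dG = -256.0410 + 340.2529 = 84.2119 kJ (non-spontaneous)

dG = 84.2119 kJ, non-spontaneous


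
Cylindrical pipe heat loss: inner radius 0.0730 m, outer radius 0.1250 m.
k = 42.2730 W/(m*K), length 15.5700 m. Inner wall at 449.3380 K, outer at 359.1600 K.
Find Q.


dT = 90.1780 K
ln(ro/ri) = 0.5379
Q = 2*pi*42.2730*15.5700*90.1780 / 0.5379 = 693373.9285 W

693373.9285 W


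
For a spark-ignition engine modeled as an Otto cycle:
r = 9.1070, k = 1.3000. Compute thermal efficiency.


r^(k-1) = 1.9400
eta = 1 - 1/1.9400 = 0.4845 = 48.4549%

48.4549%


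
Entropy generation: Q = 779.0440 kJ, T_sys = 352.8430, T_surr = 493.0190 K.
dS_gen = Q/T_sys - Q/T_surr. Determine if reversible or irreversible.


dS_sys = 779.0440/352.8430 = 2.2079 kJ/K
dS_surr = -779.0440/493.0190 = -1.5802 kJ/K
dS_gen = 2.2079 - 1.5802 = 0.6278 kJ/K (irreversible)

dS_gen = 0.6278 kJ/K, irreversible


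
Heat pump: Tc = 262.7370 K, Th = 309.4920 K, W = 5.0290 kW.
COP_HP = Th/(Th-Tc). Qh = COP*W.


COP = 309.4920 / 46.7550 = 6.6194
Qh = 6.6194 * 5.0290 = 33.2892 kW

COP = 6.6194, Qh = 33.2892 kW


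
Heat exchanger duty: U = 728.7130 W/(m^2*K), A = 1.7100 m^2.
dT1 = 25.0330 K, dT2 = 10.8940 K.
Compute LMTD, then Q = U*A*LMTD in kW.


LMTD = 16.9943 K
Q = 728.7130 * 1.7100 * 16.9943 = 21176.6367 W = 21.1766 kW

21.1766 kW


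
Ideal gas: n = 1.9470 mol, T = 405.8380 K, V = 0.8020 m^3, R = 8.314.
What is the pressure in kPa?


P = nRT/V = 1.9470 * 8.314 * 405.8380 / 0.8020
= 6569.4450 / 0.8020 = 8191.3279 Pa = 8.1913 kPa

8.1913 kPa
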